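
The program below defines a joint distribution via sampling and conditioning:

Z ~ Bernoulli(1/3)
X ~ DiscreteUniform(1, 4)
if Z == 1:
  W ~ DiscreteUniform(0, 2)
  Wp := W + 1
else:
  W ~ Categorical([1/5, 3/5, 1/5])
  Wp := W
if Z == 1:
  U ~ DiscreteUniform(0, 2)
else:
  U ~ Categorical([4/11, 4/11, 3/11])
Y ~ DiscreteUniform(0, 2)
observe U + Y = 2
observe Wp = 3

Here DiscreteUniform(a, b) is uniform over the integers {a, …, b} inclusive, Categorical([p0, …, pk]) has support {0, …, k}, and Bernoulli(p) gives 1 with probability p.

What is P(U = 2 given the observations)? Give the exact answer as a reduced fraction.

Enumerate traces; 12 have nonzero weight after conditioning:
  (Z=1, X=1, W=2, U=0, Y=2) weight 1/324
  (Z=1, X=1, W=2, U=1, Y=1) weight 1/324
  (Z=1, X=1, W=2, U=2, Y=0) weight 1/324
  (Z=1, X=2, W=2, U=0, Y=2) weight 1/324
  (Z=1, X=2, W=2, U=1, Y=1) weight 1/324
  (Z=1, X=2, W=2, U=2, Y=0) weight 1/324
  (Z=1, X=3, W=2, U=0, Y=2) weight 1/324
  (Z=1, X=3, W=2, U=1, Y=1) weight 1/324
  … 4 more
Group by U:
  weight(U=0) = 1/81
  weight(U=1) = 1/81
  weight(U=2) = 1/81
Total weight = 1/81 + 1/81 + 1/81 = 1/27
P(U=0 | obs) = 1/81 / 1/27 = 1/3
P(U=1 | obs) = 1/81 / 1/27 = 1/3
P(U=2 | obs) = 1/81 / 1/27 = 1/3

P(U = 2 | obs) = 1/3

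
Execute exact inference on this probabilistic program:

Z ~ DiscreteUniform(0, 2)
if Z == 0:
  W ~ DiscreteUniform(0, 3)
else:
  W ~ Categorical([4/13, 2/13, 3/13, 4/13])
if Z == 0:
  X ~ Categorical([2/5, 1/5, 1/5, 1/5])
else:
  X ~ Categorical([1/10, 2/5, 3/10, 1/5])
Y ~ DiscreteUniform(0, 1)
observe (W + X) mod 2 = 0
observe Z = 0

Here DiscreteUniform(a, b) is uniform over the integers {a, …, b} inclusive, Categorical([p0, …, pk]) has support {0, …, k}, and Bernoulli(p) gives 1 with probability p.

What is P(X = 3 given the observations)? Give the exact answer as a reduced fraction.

P(X = 3 | obs) = 1/5

Enumerate traces; 16 have nonzero weight after conditioning:
  (Z=0, W=0, X=0, Y=0) weight 1/60
  (Z=0, W=0, X=0, Y=1) weight 1/60
  (Z=0, W=0, X=2, Y=0) weight 1/120
  (Z=0, W=0, X=2, Y=1) weight 1/120
  (Z=0, W=1, X=1, Y=0) weight 1/120
  (Z=0, W=1, X=1, Y=1) weight 1/120
  (Z=0, W=1, X=3, Y=0) weight 1/120
  (Z=0, W=1, X=3, Y=1) weight 1/120
  … 8 more
Group by X:
  weight(X=0) = 1/15
  weight(X=1) = 1/30
  weight(X=2) = 1/30
  weight(X=3) = 1/30
Total weight = 1/15 + 1/30 + 1/30 + 1/30 = 1/6
P(X=0 | obs) = 1/15 / 1/6 = 2/5
P(X=1 | obs) = 1/30 / 1/6 = 1/5
P(X=2 | obs) = 1/30 / 1/6 = 1/5
P(X=3 | obs) = 1/30 / 1/6 = 1/5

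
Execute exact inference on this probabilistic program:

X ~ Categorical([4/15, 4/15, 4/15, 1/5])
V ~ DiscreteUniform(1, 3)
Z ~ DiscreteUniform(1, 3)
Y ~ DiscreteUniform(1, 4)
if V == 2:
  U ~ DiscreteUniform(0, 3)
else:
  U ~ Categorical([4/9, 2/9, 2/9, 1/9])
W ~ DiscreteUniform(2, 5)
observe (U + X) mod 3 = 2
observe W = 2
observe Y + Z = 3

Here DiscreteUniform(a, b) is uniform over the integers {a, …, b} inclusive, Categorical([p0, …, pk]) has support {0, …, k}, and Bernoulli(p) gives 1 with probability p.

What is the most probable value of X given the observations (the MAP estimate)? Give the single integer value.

argmax_v P(X = v | obs) = 2

Enumerate traces; 30 have nonzero weight after conditioning:
  (X=0, V=1, Z=1, Y=2, U=2, W=2) weight 1/2430
  (X=0, V=1, Z=2, Y=1, U=2, W=2) weight 1/2430
  (X=0, V=2, Z=1, Y=2, U=2, W=2) weight 1/2160
  (X=0, V=2, Z=2, Y=1, U=2, W=2) weight 1/2160
  (X=0, V=3, Z=1, Y=2, U=2, W=2) weight 1/2430
  (X=0, V=3, Z=2, Y=1, U=2, W=2) weight 1/2430
  (X=1, V=1, Z=1, Y=2, U=1, W=2) weight 1/2430
  (X=1, V=1, Z=2, Y=1, U=1, W=2) weight 1/2430
  (X=2, V=1, Z=1, Y=2, U=0, W=2) weight 1/1215
  (X=3, V=1, Z=1, Y=2, U=2, W=2) weight 1/3240
  … 20 more
Group by X:
  weight(X=0) = 5/1944
  weight(X=1) = 5/1944
  weight(X=2) = 29/4860
  weight(X=3) = 5/2592
Total weight = 5/1944 + 5/1944 + 29/4860 + 5/2592 = 169/12960
P(X=0 | obs) = 5/1944 / 169/12960 = 100/507
P(X=1 | obs) = 5/1944 / 169/12960 = 100/507
P(X=2 | obs) = 29/4860 / 169/12960 = 232/507
P(X=3 | obs) = 5/2592 / 169/12960 = 25/169
argmax = 2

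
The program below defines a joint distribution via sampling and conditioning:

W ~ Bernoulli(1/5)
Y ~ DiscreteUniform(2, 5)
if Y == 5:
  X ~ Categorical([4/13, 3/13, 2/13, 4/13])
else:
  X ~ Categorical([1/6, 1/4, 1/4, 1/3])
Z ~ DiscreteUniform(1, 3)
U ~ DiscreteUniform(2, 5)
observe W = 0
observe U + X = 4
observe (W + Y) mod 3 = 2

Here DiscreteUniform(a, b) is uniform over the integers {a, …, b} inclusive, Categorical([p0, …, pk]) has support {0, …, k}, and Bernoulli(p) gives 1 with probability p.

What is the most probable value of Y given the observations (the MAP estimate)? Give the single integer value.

Enumerate traces; 18 have nonzero weight after conditioning:
  (W=0, Y=2, X=0, Z=1, U=4) weight 1/360
  (W=0, Y=2, X=0, Z=2, U=4) weight 1/360
  (W=0, Y=2, X=0, Z=3, U=4) weight 1/360
  (W=0, Y=2, X=1, Z=1, U=3) weight 1/240
  (W=0, Y=2, X=1, Z=2, U=3) weight 1/240
  (W=0, Y=2, X=1, Z=3, U=3) weight 1/240
  (W=0, Y=2, X=2, Z=1, U=2) weight 1/240
  (W=0, Y=2, X=2, Z=2, U=2) weight 1/240
  (W=0, Y=5, X=0, Z=1, U=4) weight 1/195
  … 9 more
Group by Y:
  weight(Y=2) = 1/30
  weight(Y=5) = 9/260
Total weight = 1/30 + 9/260 = 53/780
P(Y=2 | obs) = 1/30 / 53/780 = 26/53
P(Y=5 | obs) = 9/260 / 53/780 = 27/53
argmax = 5

argmax_v P(Y = v | obs) = 5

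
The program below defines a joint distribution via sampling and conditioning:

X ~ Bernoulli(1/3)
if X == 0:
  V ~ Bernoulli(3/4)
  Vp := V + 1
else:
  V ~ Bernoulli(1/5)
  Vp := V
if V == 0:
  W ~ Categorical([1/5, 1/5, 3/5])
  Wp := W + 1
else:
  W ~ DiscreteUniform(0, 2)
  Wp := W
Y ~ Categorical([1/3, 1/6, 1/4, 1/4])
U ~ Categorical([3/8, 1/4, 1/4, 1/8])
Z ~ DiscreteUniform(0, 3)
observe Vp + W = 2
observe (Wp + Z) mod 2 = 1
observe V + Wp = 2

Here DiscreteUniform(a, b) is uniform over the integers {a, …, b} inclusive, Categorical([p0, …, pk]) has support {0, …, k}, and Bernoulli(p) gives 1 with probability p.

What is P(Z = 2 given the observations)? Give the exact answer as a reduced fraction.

Enumerate traces; 64 have nonzero weight after conditioning:
  (X=0, V=0, W=1, Y=0, U=0, Z=1) weight 1/960
  (X=0, V=0, W=1, Y=0, U=0, Z=3) weight 1/960
  (X=0, V=0, W=1, Y=0, U=1, Z=1) weight 1/1440
  (X=0, V=0, W=1, Y=0, U=1, Z=3) weight 1/1440
  (X=0, V=0, W=1, Y=0, U=2, Z=1) weight 1/1440
  (X=0, V=0, W=1, Y=0, U=2, Z=3) weight 1/1440
  (X=0, V=0, W=1, Y=0, U=3, Z=1) weight 1/2880
  (X=0, V=0, W=1, Y=0, U=3, Z=3) weight 1/2880
  (X=1, V=1, W=1, Y=0, U=0, Z=0) weight 1/1440
  (X=1, V=1, W=1, Y=0, U=0, Z=2) weight 1/1440
  … 54 more
Group by Z:
  weight(Z=0) = 1/180
  weight(Z=1) = 1/120
  weight(Z=2) = 1/180
  weight(Z=3) = 1/120
Total weight = 1/180 + 1/120 + 1/180 + 1/120 = 1/36
P(Z=0 | obs) = 1/180 / 1/36 = 1/5
P(Z=1 | obs) = 1/120 / 1/36 = 3/10
P(Z=2 | obs) = 1/180 / 1/36 = 1/5
P(Z=3 | obs) = 1/120 / 1/36 = 3/10

P(Z = 2 | obs) = 1/5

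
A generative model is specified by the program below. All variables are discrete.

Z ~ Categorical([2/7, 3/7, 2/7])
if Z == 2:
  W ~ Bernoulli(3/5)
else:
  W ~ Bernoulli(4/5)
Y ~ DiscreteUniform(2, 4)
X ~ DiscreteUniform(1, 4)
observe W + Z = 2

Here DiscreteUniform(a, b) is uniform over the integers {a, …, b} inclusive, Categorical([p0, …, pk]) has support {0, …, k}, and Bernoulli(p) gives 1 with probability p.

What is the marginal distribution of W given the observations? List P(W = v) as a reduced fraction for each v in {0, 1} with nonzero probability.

P(W=0) = 1/4, P(W=1) = 3/4

Enumerate traces; 24 have nonzero weight after conditioning:
  (Z=1, W=1, Y=2, X=1) weight 1/35
  (Z=1, W=1, Y=2, X=2) weight 1/35
  (Z=1, W=1, Y=2, X=3) weight 1/35
  (Z=1, W=1, Y=2, X=4) weight 1/35
  (Z=1, W=1, Y=3, X=1) weight 1/35
  (Z=1, W=1, Y=3, X=2) weight 1/35
  (Z=1, W=1, Y=3, X=3) weight 1/35
  (Z=1, W=1, Y=3, X=4) weight 1/35
  (Z=2, W=0, Y=2, X=1) weight 1/105
  … 15 more
Group by W:
  weight(W=0) = 4/35
  weight(W=1) = 12/35
Total weight = 4/35 + 12/35 = 16/35
P(W=0 | obs) = 4/35 / 16/35 = 1/4
P(W=1 | obs) = 12/35 / 16/35 = 3/4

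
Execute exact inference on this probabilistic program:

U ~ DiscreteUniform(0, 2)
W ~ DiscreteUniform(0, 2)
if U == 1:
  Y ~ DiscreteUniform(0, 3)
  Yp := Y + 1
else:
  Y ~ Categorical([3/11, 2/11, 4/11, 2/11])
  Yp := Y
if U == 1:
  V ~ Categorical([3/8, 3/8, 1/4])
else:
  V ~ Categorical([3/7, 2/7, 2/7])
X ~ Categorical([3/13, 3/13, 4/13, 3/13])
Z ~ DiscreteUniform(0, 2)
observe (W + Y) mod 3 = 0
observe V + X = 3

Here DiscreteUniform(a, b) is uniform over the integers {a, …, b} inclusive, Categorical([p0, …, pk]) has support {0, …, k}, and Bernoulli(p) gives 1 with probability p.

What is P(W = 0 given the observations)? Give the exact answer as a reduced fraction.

Enumerate traces; 108 have nonzero weight after conditioning:
  (U=0, W=0, Y=0, V=0, X=3, Z=0) weight 1/1001
  (U=0, W=0, Y=0, V=0, X=3, Z=1) weight 1/1001
  (U=0, W=0, Y=0, V=0, X=3, Z=2) weight 1/1001
  (U=0, W=0, Y=0, V=1, X=2, Z=0) weight 8/9009
  (U=0, W=0, Y=0, V=1, X=2, Z=1) weight 8/9009
  (U=0, W=0, Y=0, V=1, X=2, Z=2) weight 8/9009
  (U=0, W=0, Y=0, V=2, X=1, Z=0) weight 2/3003
  (U=0, W=0, Y=0, V=2, X=1, Z=1) weight 2/3003
  (U=0, W=1, Y=2, V=0, X=3, Z=0) weight 4/3003
  (U=0, W=2, Y=1, V=0, X=3, Z=0) weight 2/3003
  … 98 more
Group by W:
  weight(W=0) = 443/11088
  weight(W=1) = 7967/288288
  weight(W=2) = 5023/288288
Total weight = 443/11088 + 7967/288288 + 5023/288288 = 557/6552
P(W=0 | obs) = 443/11088 / 557/6552 = 5759/12254
P(W=1 | obs) = 7967/288288 / 557/6552 = 7967/24508
P(W=2 | obs) = 5023/288288 / 557/6552 = 5023/24508

P(W = 0 | obs) = 5759/12254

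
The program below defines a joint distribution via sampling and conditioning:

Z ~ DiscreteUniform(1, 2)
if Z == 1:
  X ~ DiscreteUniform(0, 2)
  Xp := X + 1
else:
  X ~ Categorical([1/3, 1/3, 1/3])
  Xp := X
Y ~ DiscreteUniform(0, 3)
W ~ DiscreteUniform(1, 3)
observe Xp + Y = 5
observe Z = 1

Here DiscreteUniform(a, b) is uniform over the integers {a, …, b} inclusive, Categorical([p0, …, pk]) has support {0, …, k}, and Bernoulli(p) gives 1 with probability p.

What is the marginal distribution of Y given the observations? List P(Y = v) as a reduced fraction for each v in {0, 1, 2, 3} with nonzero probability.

P(Y=2) = 1/2, P(Y=3) = 1/2

Enumerate traces; 6 have nonzero weight after conditioning:
  (Z=1, X=1, Y=3, W=1) weight 1/72
  (Z=1, X=1, Y=3, W=2) weight 1/72
  (Z=1, X=1, Y=3, W=3) weight 1/72
  (Z=1, X=2, Y=2, W=1) weight 1/72
  (Z=1, X=2, Y=2, W=2) weight 1/72
  (Z=1, X=2, Y=2, W=3) weight 1/72
Group by Y:
  weight(Y=2) = 1/24
  weight(Y=3) = 1/24
Total weight = 1/24 + 1/24 = 1/12
P(Y=2 | obs) = 1/24 / 1/12 = 1/2
P(Y=3 | obs) = 1/24 / 1/12 = 1/2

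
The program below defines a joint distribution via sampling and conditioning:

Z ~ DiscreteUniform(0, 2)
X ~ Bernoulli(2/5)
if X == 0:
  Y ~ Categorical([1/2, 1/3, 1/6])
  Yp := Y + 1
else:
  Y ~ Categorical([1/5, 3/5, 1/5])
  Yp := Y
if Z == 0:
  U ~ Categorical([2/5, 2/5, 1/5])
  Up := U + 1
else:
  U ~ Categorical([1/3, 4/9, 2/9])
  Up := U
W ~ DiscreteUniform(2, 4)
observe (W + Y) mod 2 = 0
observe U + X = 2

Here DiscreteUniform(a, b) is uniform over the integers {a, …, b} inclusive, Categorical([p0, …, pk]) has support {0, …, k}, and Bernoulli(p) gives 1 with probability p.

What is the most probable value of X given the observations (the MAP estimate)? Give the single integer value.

argmax_v P(X = v | obs) = 1

Enumerate traces; 30 have nonzero weight after conditioning:
  (Z=0, X=0, Y=0, U=2, W=2) weight 1/150
  (Z=0, X=0, Y=0, U=2, W=4) weight 1/150
  (Z=0, X=0, Y=1, U=2, W=3) weight 1/225
  (Z=0, X=0, Y=2, U=2, W=2) weight 1/450
  (Z=0, X=0, Y=2, U=2, W=4) weight 1/450
  (Z=0, X=1, Y=0, U=1, W=2) weight 4/1125
  (Z=0, X=1, Y=0, U=1, W=4) weight 4/1125
  (Z=0, X=1, Y=1, U=1, W=3) weight 4/375
  … 22 more
Group by X:
  weight(X=0) = 29/405
  weight(X=1) = 812/10125
Total weight = 29/405 + 812/10125 = 1537/10125
P(X=0 | obs) = 29/405 / 1537/10125 = 25/53
P(X=1 | obs) = 812/10125 / 1537/10125 = 28/53
argmax = 1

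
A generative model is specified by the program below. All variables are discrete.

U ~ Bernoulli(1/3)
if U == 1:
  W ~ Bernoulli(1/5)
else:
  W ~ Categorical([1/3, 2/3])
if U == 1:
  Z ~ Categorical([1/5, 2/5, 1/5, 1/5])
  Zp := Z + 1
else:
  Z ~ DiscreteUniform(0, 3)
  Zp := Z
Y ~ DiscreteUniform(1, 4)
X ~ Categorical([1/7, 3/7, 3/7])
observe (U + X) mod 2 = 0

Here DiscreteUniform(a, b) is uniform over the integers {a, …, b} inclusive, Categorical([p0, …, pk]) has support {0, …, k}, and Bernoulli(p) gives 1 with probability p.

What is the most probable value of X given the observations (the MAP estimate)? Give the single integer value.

argmax_v P(X = v | obs) = 2

Enumerate traces; 96 have nonzero weight after conditioning:
  (U=0, W=0, Z=0, Y=1, X=0) weight 1/504
  (U=0, W=0, Z=0, Y=1, X=2) weight 1/168
  (U=0, W=0, Z=0, Y=2, X=0) weight 1/504
  (U=0, W=0, Z=0, Y=2, X=2) weight 1/168
  (U=0, W=0, Z=0, Y=3, X=0) weight 1/504
  (U=0, W=0, Z=0, Y=3, X=2) weight 1/168
  (U=0, W=0, Z=0, Y=4, X=0) weight 1/504
  (U=0, W=0, Z=0, Y=4, X=2) weight 1/168
  (U=1, W=0, Z=0, Y=1, X=1) weight 1/175
  … 87 more
Group by X:
  weight(X=0) = 2/21
  weight(X=1) = 1/7
  weight(X=2) = 2/7
Total weight = 2/21 + 1/7 + 2/7 = 11/21
P(X=0 | obs) = 2/21 / 11/21 = 2/11
P(X=1 | obs) = 1/7 / 11/21 = 3/11
P(X=2 | obs) = 2/7 / 11/21 = 6/11
argmax = 2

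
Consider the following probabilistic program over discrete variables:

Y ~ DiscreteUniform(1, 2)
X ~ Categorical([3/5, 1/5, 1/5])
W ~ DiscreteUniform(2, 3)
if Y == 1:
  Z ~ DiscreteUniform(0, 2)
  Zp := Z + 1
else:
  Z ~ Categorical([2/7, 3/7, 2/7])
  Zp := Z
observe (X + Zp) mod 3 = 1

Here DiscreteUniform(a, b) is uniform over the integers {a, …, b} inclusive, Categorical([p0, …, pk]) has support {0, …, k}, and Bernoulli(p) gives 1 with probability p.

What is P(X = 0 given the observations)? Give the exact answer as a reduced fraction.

P(X = 0 | obs) = 24/37

Enumerate traces; 12 have nonzero weight after conditioning:
  (Y=1, X=0, W=2, Z=0) weight 1/20
  (Y=1, X=0, W=3, Z=0) weight 1/20
  (Y=1, X=1, W=2, Z=2) weight 1/60
  (Y=1, X=1, W=3, Z=2) weight 1/60
  (Y=1, X=2, W=2, Z=1) weight 1/60
  (Y=1, X=2, W=3, Z=1) weight 1/60
  (Y=2, X=0, W=2, Z=1) weight 9/140
  (Y=2, X=0, W=3, Z=1) weight 9/140
  … 4 more
Group by X:
  weight(X=0) = 8/35
  weight(X=1) = 13/210
  weight(X=2) = 13/210
Total weight = 8/35 + 13/210 + 13/210 = 37/105
P(X=0 | obs) = 8/35 / 37/105 = 24/37
P(X=1 | obs) = 13/210 / 37/105 = 13/74
P(X=2 | obs) = 13/210 / 37/105 = 13/74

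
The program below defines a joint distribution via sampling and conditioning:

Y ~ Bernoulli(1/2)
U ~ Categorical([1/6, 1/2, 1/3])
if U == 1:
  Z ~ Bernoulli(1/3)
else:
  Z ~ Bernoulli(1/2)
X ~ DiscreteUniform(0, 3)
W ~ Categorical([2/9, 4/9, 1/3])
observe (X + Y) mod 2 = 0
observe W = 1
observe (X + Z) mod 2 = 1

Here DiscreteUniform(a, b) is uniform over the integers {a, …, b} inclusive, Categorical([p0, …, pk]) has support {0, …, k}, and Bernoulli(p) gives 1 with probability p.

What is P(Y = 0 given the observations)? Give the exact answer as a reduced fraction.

P(Y = 0 | obs) = 5/12

Enumerate traces; 12 have nonzero weight after conditioning:
  (Y=0, U=0, Z=1, X=0, W=1) weight 1/216
  (Y=0, U=0, Z=1, X=2, W=1) weight 1/216
  (Y=0, U=1, Z=1, X=0, W=1) weight 1/108
  (Y=0, U=1, Z=1, X=2, W=1) weight 1/108
  (Y=0, U=2, Z=1, X=0, W=1) weight 1/108
  (Y=0, U=2, Z=1, X=2, W=1) weight 1/108
  (Y=1, U=0, Z=0, X=1, W=1) weight 1/216
  (Y=1, U=0, Z=0, X=3, W=1) weight 1/216
  … 4 more
Group by Y:
  weight(Y=0) = 5/108
  weight(Y=1) = 7/108
Total weight = 5/108 + 7/108 = 1/9
P(Y=0 | obs) = 5/108 / 1/9 = 5/12
P(Y=1 | obs) = 7/108 / 1/9 = 7/12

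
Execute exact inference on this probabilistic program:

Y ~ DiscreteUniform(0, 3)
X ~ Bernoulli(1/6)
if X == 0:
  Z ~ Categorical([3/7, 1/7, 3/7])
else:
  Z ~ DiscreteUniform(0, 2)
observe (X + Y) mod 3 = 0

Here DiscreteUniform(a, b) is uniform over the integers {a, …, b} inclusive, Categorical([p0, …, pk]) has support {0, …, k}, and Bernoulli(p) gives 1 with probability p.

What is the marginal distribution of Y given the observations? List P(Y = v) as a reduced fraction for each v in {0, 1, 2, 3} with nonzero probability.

Enumerate traces; 9 have nonzero weight after conditioning:
  (Y=0, X=0, Z=0) weight 5/56
  (Y=0, X=0, Z=1) weight 5/168
  (Y=0, X=0, Z=2) weight 5/56
  (Y=2, X=1, Z=0) weight 1/72
  (Y=2, X=1, Z=1) weight 1/72
  (Y=2, X=1, Z=2) weight 1/72
  (Y=3, X=0, Z=0) weight 5/56
  (Y=3, X=0, Z=1) weight 5/168
  … 1 more
Group by Y:
  weight(Y=0) = 5/24
  weight(Y=2) = 1/24
  weight(Y=3) = 5/24
Total weight = 5/24 + 1/24 + 5/24 = 11/24
P(Y=0 | obs) = 5/24 / 11/24 = 5/11
P(Y=2 | obs) = 1/24 / 11/24 = 1/11
P(Y=3 | obs) = 5/24 / 11/24 = 5/11

P(Y=0) = 5/11, P(Y=2) = 1/11, P(Y=3) = 5/11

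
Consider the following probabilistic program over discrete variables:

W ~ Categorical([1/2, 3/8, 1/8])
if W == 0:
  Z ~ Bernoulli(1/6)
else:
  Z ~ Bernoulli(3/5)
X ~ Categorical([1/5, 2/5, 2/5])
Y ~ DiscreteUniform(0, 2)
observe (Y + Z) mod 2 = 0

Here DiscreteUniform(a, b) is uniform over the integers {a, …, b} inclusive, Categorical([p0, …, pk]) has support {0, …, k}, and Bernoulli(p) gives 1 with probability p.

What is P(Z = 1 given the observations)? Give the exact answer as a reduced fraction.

P(Z = 1 | obs) = 23/97

Enumerate traces; 27 have nonzero weight after conditioning:
  (W=0, Z=0, X=0, Y=0) weight 1/36
  (W=0, Z=0, X=0, Y=2) weight 1/36
  (W=0, Z=0, X=1, Y=0) weight 1/18
  (W=0, Z=0, X=1, Y=2) weight 1/18
  (W=0, Z=0, X=2, Y=0) weight 1/18
  (W=0, Z=0, X=2, Y=2) weight 1/18
  (W=0, Z=1, X=0, Y=1) weight 1/180
  (W=0, Z=1, X=1, Y=1) weight 1/90
  … 19 more
Group by Z:
  weight(Z=0) = 37/90
  weight(Z=1) = 23/180
Total weight = 37/90 + 23/180 = 97/180
P(Z=0 | obs) = 37/90 / 97/180 = 74/97
P(Z=1 | obs) = 23/180 / 97/180 = 23/97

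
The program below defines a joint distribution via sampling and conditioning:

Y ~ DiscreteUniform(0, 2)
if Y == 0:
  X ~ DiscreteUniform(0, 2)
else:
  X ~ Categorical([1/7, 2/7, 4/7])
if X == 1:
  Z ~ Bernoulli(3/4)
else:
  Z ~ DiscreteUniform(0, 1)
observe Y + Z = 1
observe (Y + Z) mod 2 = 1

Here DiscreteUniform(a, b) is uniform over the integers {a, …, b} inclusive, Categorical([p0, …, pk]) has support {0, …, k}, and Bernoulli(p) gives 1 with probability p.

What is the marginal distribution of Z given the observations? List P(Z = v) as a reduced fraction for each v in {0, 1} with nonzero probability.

P(Z=0) = 36/85, P(Z=1) = 49/85

Enumerate traces; 6 have nonzero weight after conditioning:
  (Y=0, X=0, Z=1) weight 1/18
  (Y=0, X=1, Z=1) weight 1/12
  (Y=0, X=2, Z=1) weight 1/18
  (Y=1, X=0, Z=0) weight 1/42
  (Y=1, X=1, Z=0) weight 1/42
  (Y=1, X=2, Z=0) weight 2/21
Group by Z:
  weight(Z=0) = 1/7
  weight(Z=1) = 7/36
Total weight = 1/7 + 7/36 = 85/252
P(Z=0 | obs) = 1/7 / 85/252 = 36/85
P(Z=1 | obs) = 7/36 / 85/252 = 49/85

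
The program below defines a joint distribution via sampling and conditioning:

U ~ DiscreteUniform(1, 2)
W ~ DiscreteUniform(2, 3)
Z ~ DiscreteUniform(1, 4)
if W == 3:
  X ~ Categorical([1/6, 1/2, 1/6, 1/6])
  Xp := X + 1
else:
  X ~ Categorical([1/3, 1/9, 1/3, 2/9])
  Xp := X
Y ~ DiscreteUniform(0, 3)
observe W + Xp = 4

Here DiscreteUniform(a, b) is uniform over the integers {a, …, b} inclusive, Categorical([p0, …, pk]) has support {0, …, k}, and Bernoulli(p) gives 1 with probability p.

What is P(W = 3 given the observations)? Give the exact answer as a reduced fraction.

Enumerate traces; 64 have nonzero weight after conditioning:
  (U=1, W=2, Z=1, X=2, Y=0) weight 1/192
  (U=1, W=2, Z=1, X=2, Y=1) weight 1/192
  (U=1, W=2, Z=1, X=2, Y=2) weight 1/192
  (U=1, W=2, Z=1, X=2, Y=3) weight 1/192
  (U=1, W=2, Z=2, X=2, Y=0) weight 1/192
  (U=1, W=2, Z=2, X=2, Y=1) weight 1/192
  (U=1, W=2, Z=2, X=2, Y=2) weight 1/192
  (U=1, W=2, Z=2, X=2, Y=3) weight 1/192
  (U=1, W=3, Z=1, X=0, Y=0) weight 1/384
  … 55 more
Group by W:
  weight(W=2) = 1/6
  weight(W=3) = 1/12
Total weight = 1/6 + 1/12 = 1/4
P(W=2 | obs) = 1/6 / 1/4 = 2/3
P(W=3 | obs) = 1/12 / 1/4 = 1/3

P(W = 3 | obs) = 1/3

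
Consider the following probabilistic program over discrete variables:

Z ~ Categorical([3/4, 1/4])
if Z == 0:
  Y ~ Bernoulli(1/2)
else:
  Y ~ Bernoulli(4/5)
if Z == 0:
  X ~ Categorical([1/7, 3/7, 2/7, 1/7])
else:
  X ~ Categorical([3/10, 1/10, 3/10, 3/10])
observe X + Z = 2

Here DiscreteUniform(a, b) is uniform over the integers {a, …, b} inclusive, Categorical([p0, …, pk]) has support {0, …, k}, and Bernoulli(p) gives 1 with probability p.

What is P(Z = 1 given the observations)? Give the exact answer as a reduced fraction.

Enumerate traces; 4 have nonzero weight after conditioning:
  (Z=0, Y=0, X=2) weight 3/28
  (Z=0, Y=1, X=2) weight 3/28
  (Z=1, Y=0, X=1) weight 1/200
  (Z=1, Y=1, X=1) weight 1/50
Group by Z:
  weight(Z=0) = 3/14
  weight(Z=1) = 1/40
Total weight = 3/14 + 1/40 = 67/280
P(Z=0 | obs) = 3/14 / 67/280 = 60/67
P(Z=1 | obs) = 1/40 / 67/280 = 7/67

P(Z = 1 | obs) = 7/67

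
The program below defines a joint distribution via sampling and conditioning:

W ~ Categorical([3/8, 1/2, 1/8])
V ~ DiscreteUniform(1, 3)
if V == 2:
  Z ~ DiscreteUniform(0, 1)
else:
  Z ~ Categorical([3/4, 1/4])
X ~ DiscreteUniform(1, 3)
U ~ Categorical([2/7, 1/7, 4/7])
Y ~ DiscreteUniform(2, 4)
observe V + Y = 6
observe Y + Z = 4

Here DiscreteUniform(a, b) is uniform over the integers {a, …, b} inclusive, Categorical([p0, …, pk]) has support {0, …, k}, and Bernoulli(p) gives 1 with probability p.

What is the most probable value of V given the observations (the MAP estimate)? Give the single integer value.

Enumerate traces; 54 have nonzero weight after conditioning:
  (W=0, V=2, Z=0, X=1, U=0, Y=4) weight 1/504
  (W=0, V=2, Z=0, X=1, U=1, Y=4) weight 1/1008
  (W=0, V=2, Z=0, X=1, U=2, Y=4) weight 1/252
  (W=0, V=2, Z=0, X=2, U=0, Y=4) weight 1/504
  (W=0, V=2, Z=0, X=2, U=1, Y=4) weight 1/1008
  (W=0, V=2, Z=0, X=2, U=2, Y=4) weight 1/252
  (W=0, V=2, Z=0, X=3, U=0, Y=4) weight 1/504
  (W=0, V=2, Z=0, X=3, U=1, Y=4) weight 1/1008
  (W=0, V=3, Z=1, X=1, U=0, Y=3) weight 1/1008
  … 45 more
Group by V:
  weight(V=2) = 1/18
  weight(V=3) = 1/36
Total weight = 1/18 + 1/36 = 1/12
P(V=2 | obs) = 1/18 / 1/12 = 2/3
P(V=3 | obs) = 1/36 / 1/12 = 1/3
argmax = 2

argmax_v P(V = v | obs) = 2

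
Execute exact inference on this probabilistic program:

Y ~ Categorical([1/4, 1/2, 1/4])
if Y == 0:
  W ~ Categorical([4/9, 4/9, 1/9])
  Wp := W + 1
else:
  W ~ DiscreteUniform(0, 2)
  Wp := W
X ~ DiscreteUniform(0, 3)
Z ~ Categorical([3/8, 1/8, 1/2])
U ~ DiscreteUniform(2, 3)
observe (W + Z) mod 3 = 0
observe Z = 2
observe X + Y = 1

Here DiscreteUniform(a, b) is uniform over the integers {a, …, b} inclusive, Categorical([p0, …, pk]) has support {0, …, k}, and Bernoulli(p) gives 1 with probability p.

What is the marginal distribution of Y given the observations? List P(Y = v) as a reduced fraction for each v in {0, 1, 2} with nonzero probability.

Enumerate traces; 4 have nonzero weight after conditioning:
  (Y=0, W=1, X=1, Z=2, U=2) weight 1/144
  (Y=0, W=1, X=1, Z=2, U=3) weight 1/144
  (Y=1, W=1, X=0, Z=2, U=2) weight 1/96
  (Y=1, W=1, X=0, Z=2, U=3) weight 1/96
Group by Y:
  weight(Y=0) = 1/72
  weight(Y=1) = 1/48
Total weight = 1/72 + 1/48 = 5/144
P(Y=0 | obs) = 1/72 / 5/144 = 2/5
P(Y=1 | obs) = 1/48 / 5/144 = 3/5

P(Y=0) = 2/5, P(Y=1) = 3/5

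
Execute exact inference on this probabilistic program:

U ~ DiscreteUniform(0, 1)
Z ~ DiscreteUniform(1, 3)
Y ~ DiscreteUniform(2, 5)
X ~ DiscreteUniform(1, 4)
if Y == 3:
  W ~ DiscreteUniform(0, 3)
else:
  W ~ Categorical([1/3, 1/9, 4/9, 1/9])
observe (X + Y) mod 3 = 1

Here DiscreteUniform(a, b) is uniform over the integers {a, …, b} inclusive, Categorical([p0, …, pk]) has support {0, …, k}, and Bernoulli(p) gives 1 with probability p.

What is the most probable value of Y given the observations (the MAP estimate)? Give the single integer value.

Enumerate traces; 120 have nonzero weight after conditioning:
  (U=0, Z=1, Y=2, X=2, W=0) weight 1/288
  (U=0, Z=1, Y=2, X=2, W=1) weight 1/864
  (U=0, Z=1, Y=2, X=2, W=2) weight 1/216
  (U=0, Z=1, Y=2, X=2, W=3) weight 1/864
  (U=0, Z=1, Y=3, X=1, W=0) weight 1/384
  (U=0, Z=1, Y=3, X=1, W=1) weight 1/384
  (U=0, Z=1, Y=3, X=1, W=2) weight 1/384
  (U=0, Z=1, Y=3, X=1, W=3) weight 1/384
  (U=0, Z=1, Y=4, X=3, W=0) weight 1/288
  (U=0, Z=1, Y=5, X=2, W=0) weight 1/288
  … 110 more
Group by Y:
  weight(Y=2) = 1/16
  weight(Y=3) = 1/8
  weight(Y=4) = 1/16
  weight(Y=5) = 1/16
Total weight = 1/16 + 1/8 + 1/16 + 1/16 = 5/16
P(Y=2 | obs) = 1/16 / 5/16 = 1/5
P(Y=3 | obs) = 1/8 / 5/16 = 2/5
P(Y=4 | obs) = 1/16 / 5/16 = 1/5
P(Y=5 | obs) = 1/16 / 5/16 = 1/5
argmax = 3

argmax_v P(Y = v | obs) = 3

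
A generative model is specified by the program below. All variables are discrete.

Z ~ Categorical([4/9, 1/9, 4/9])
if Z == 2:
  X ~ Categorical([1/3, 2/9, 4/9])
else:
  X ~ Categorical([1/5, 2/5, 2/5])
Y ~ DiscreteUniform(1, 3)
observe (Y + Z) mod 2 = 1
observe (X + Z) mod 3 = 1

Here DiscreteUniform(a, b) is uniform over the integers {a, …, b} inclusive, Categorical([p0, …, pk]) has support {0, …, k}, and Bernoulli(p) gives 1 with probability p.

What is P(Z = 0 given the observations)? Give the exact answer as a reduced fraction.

P(Z = 0 | obs) = 144/313

Enumerate traces; 5 have nonzero weight after conditioning:
  (Z=0, X=1, Y=1) weight 8/135
  (Z=0, X=1, Y=3) weight 8/135
  (Z=1, X=0, Y=2) weight 1/135
  (Z=2, X=2, Y=1) weight 16/243
  (Z=2, X=2, Y=3) weight 16/243
Group by Z:
  weight(Z=0) = 16/135
  weight(Z=1) = 1/135
  weight(Z=2) = 32/243
Total weight = 16/135 + 1/135 + 32/243 = 313/1215
P(Z=0 | obs) = 16/135 / 313/1215 = 144/313
P(Z=1 | obs) = 1/135 / 313/1215 = 9/313
P(Z=2 | obs) = 32/243 / 313/1215 = 160/313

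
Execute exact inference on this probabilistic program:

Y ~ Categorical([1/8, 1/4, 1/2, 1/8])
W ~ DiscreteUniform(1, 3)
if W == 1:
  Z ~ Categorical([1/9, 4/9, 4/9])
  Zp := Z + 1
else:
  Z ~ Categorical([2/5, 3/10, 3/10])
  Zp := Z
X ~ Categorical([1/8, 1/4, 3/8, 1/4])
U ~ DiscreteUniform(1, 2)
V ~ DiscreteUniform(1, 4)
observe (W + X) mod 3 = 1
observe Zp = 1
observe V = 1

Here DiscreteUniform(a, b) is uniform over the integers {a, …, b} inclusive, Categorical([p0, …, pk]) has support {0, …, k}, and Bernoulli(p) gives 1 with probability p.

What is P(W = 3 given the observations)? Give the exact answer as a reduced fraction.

P(W = 3 | obs) = 18/55

Enumerate traces; 32 have nonzero weight after conditioning:
  (Y=0, W=1, Z=0, X=0, U=1, V=1) weight 1/13824
  (Y=0, W=1, Z=0, X=0, U=2, V=1) weight 1/13824
  (Y=0, W=1, Z=0, X=3, U=1, V=1) weight 1/6912
  (Y=0, W=1, Z=0, X=3, U=2, V=1) weight 1/6912
  (Y=0, W=2, Z=1, X=2, U=1, V=1) weight 3/5120
  (Y=0, W=2, Z=1, X=2, U=2, V=1) weight 3/5120
  (Y=0, W=3, Z=1, X=1, U=1, V=1) weight 1/2560
  (Y=0, W=3, Z=1, X=1, U=2, V=1) weight 1/2560
  … 24 more
Group by W:
  weight(W=1) = 1/288
  weight(W=2) = 3/320
  weight(W=3) = 1/160
Total weight = 1/288 + 3/320 + 1/160 = 11/576
P(W=1 | obs) = 1/288 / 11/576 = 2/11
P(W=2 | obs) = 3/320 / 11/576 = 27/55
P(W=3 | obs) = 1/160 / 11/576 = 18/55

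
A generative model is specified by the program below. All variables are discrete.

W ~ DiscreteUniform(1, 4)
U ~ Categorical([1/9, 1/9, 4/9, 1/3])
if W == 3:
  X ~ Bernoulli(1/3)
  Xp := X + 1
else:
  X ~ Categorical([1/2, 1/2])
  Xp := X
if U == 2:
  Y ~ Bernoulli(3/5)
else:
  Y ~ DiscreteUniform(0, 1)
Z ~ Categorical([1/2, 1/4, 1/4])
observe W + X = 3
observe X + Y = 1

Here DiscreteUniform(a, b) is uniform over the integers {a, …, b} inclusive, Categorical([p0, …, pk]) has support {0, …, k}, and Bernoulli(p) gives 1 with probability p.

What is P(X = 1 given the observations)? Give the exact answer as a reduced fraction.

P(X = 1 | obs) = 123/319

Enumerate traces; 24 have nonzero weight after conditioning:
  (W=2, U=0, X=1, Y=0, Z=0) weight 1/288
  (W=2, U=0, X=1, Y=0, Z=1) weight 1/576
  (W=2, U=0, X=1, Y=0, Z=2) weight 1/576
  (W=2, U=1, X=1, Y=0, Z=0) weight 1/288
  (W=2, U=1, X=1, Y=0, Z=1) weight 1/576
  (W=2, U=1, X=1, Y=0, Z=2) weight 1/576
  (W=2, U=2, X=1, Y=0, Z=0) weight 1/90
  (W=2, U=2, X=1, Y=0, Z=1) weight 1/180
  (W=3, U=0, X=0, Y=1, Z=0) weight 1/216
  … 15 more
Group by X:
  weight(X=0) = 49/540
  weight(X=1) = 41/720
Total weight = 49/540 + 41/720 = 319/2160
P(X=0 | obs) = 49/540 / 319/2160 = 196/319
P(X=1 | obs) = 41/720 / 319/2160 = 123/319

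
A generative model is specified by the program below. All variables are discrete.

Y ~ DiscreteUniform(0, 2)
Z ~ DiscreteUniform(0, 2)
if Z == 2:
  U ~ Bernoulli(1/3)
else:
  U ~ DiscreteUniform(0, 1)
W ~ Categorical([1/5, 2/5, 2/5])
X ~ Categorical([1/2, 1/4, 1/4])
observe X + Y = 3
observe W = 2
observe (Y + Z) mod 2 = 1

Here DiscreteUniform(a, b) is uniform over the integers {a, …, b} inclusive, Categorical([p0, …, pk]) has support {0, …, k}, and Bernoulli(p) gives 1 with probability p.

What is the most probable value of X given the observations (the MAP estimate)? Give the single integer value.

Enumerate traces; 6 have nonzero weight after conditioning:
  (Y=1, Z=0, U=0, W=2, X=2) weight 1/180
  (Y=1, Z=0, U=1, W=2, X=2) weight 1/180
  (Y=1, Z=2, U=0, W=2, X=2) weight 1/135
  (Y=1, Z=2, U=1, W=2, X=2) weight 1/270
  (Y=2, Z=1, U=0, W=2, X=1) weight 1/180
  (Y=2, Z=1, U=1, W=2, X=1) weight 1/180
Group by X:
  weight(X=1) = 1/90
  weight(X=2) = 1/45
Total weight = 1/90 + 1/45 = 1/30
P(X=1 | obs) = 1/90 / 1/30 = 1/3
P(X=2 | obs) = 1/45 / 1/30 = 2/3
argmax = 2

argmax_v P(X = v | obs) = 2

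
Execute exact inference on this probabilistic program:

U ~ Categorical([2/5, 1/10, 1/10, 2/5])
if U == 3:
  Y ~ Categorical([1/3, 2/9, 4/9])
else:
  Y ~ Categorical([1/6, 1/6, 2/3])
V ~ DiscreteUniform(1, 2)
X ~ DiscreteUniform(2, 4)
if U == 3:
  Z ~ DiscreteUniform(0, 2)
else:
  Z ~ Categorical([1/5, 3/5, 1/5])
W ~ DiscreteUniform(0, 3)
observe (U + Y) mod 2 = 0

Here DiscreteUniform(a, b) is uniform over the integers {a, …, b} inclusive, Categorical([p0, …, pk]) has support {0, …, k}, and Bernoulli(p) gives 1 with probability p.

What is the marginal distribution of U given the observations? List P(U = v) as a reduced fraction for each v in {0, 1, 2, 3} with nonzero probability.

P(U=0) = 30/47, P(U=1) = 3/94, P(U=2) = 15/94, P(U=3) = 8/47

Enumerate traces; 432 have nonzero weight after conditioning:
  (U=0, Y=0, V=1, X=2, Z=0, W=0) weight 1/1800
  (U=0, Y=0, V=1, X=2, Z=0, W=1) weight 1/1800
  (U=0, Y=0, V=1, X=2, Z=0, W=2) weight 1/1800
  (U=0, Y=0, V=1, X=2, Z=0, W=3) weight 1/1800
  (U=0, Y=0, V=1, X=2, Z=1, W=0) weight 1/600
  (U=0, Y=0, V=1, X=2, Z=1, W=1) weight 1/600
  (U=0, Y=0, V=1, X=2, Z=1, W=2) weight 1/600
  (U=0, Y=0, V=1, X=2, Z=1, W=3) weight 1/600
  (U=1, Y=1, V=1, X=2, Z=0, W=0) weight 1/7200
  (U=2, Y=0, V=1, X=2, Z=0, W=0) weight 1/7200
  … 422 more
Group by U:
  weight(U=0) = 1/3
  weight(U=1) = 1/60
  weight(U=2) = 1/12
  weight(U=3) = 4/45
Total weight = 1/3 + 1/60 + 1/12 + 4/45 = 47/90
P(U=0 | obs) = 1/3 / 47/90 = 30/47
P(U=1 | obs) = 1/60 / 47/90 = 3/94
P(U=2 | obs) = 1/12 / 47/90 = 15/94
P(U=3 | obs) = 4/45 / 47/90 = 8/47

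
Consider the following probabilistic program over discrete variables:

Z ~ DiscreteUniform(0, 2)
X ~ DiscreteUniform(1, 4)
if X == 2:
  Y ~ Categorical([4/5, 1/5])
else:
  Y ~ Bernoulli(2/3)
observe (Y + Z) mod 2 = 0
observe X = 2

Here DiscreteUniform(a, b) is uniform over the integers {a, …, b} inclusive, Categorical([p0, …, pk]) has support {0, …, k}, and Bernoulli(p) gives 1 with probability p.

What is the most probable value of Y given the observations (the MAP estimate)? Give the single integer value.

argmax_v P(Y = v | obs) = 0

Enumerate traces; 3 have nonzero weight after conditioning:
  (Z=0, X=2, Y=0) weight 1/15
  (Z=1, X=2, Y=1) weight 1/60
  (Z=2, X=2, Y=0) weight 1/15
Group by Y:
  weight(Y=0) = 2/15
  weight(Y=1) = 1/60
Total weight = 2/15 + 1/60 = 3/20
P(Y=0 | obs) = 2/15 / 3/20 = 8/9
P(Y=1 | obs) = 1/60 / 3/20 = 1/9
argmax = 0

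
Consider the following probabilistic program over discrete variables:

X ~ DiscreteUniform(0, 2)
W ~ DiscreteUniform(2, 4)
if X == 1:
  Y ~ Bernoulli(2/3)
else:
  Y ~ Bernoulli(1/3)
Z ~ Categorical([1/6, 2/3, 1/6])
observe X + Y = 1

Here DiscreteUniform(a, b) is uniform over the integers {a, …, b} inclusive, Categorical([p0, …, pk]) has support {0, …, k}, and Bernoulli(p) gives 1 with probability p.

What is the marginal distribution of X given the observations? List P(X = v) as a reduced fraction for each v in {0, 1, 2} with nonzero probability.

P(X=0) = 1/2, P(X=1) = 1/2

Enumerate traces; 18 have nonzero weight after conditioning:
  (X=0, W=2, Y=1, Z=0) weight 1/162
  (X=0, W=2, Y=1, Z=1) weight 2/81
  (X=0, W=2, Y=1, Z=2) weight 1/162
  (X=0, W=3, Y=1, Z=0) weight 1/162
  (X=0, W=3, Y=1, Z=1) weight 2/81
  (X=0, W=3, Y=1, Z=2) weight 1/162
  (X=0, W=4, Y=1, Z=0) weight 1/162
  (X=0, W=4, Y=1, Z=1) weight 2/81
  (X=1, W=2, Y=0, Z=0) weight 1/162
  … 9 more
Group by X:
  weight(X=0) = 1/9
  weight(X=1) = 1/9
Total weight = 1/9 + 1/9 = 2/9
P(X=0 | obs) = 1/9 / 2/9 = 1/2
P(X=1 | obs) = 1/9 / 2/9 = 1/2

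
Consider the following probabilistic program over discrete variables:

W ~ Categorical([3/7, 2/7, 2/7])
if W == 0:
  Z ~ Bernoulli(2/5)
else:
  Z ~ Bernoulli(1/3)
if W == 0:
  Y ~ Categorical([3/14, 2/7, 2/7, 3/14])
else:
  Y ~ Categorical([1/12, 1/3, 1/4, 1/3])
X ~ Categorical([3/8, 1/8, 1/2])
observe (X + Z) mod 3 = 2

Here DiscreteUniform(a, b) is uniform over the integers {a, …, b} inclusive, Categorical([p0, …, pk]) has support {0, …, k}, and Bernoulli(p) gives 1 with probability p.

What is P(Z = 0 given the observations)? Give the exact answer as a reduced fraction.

Enumerate traces; 24 have nonzero weight after conditioning:
  (W=0, Z=0, Y=0, X=2) weight 27/980
  (W=0, Z=0, Y=1, X=2) weight 9/245
  (W=0, Z=0, Y=2, X=2) weight 9/245
  (W=0, Z=0, Y=3, X=2) weight 27/980
  (W=0, Z=1, Y=0, X=1) weight 9/1960
  (W=0, Z=1, Y=1, X=1) weight 3/490
  (W=0, Z=1, Y=2, X=1) weight 3/490
  (W=0, Z=1, Y=3, X=1) weight 9/1960
  … 16 more
Group by Z:
  weight(Z=0) = 67/210
  weight(Z=1) = 19/420
Total weight = 67/210 + 19/420 = 51/140
P(Z=0 | obs) = 67/210 / 51/140 = 134/153
P(Z=1 | obs) = 19/420 / 51/140 = 19/153

P(Z = 0 | obs) = 134/153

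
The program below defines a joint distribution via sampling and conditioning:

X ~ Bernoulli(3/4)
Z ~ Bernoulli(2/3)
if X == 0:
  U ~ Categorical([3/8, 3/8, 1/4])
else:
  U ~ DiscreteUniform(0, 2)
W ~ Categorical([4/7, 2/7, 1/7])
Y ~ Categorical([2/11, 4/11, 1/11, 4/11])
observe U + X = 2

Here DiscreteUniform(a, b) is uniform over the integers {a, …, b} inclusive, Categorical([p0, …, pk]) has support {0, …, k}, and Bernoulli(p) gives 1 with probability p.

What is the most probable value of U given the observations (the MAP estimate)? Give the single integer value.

argmax_v P(U = v | obs) = 1

Enumerate traces; 48 have nonzero weight after conditioning:
  (X=0, Z=0, U=2, W=0, Y=0) weight 1/462
  (X=0, Z=0, U=2, W=0, Y=1) weight 1/231
  (X=0, Z=0, U=2, W=0, Y=2) weight 1/924
  (X=0, Z=0, U=2, W=0, Y=3) weight 1/231
  (X=0, Z=0, U=2, W=1, Y=0) weight 1/924
  (X=0, Z=0, U=2, W=1, Y=1) weight 1/462
  (X=0, Z=0, U=2, W=1, Y=2) weight 1/1848
  (X=0, Z=0, U=2, W=1, Y=3) weight 1/462
  (X=1, Z=0, U=1, W=0, Y=0) weight 2/231
  … 39 more
Group by U:
  weight(U=1) = 1/4
  weight(U=2) = 1/16
Total weight = 1/4 + 1/16 = 5/16
P(U=1 | obs) = 1/4 / 5/16 = 4/5
P(U=2 | obs) = 1/16 / 5/16 = 1/5
argmax = 1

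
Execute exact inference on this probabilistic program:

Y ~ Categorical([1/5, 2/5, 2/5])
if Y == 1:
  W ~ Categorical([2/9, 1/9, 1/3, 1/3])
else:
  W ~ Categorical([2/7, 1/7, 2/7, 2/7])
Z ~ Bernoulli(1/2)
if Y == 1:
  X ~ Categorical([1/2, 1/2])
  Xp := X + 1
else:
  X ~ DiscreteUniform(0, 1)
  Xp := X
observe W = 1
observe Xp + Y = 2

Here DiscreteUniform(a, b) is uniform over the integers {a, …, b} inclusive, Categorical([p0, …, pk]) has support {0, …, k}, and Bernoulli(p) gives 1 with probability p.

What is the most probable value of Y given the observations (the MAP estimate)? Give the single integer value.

argmax_v P(Y = v | obs) = 2

Enumerate traces; 4 have nonzero weight after conditioning:
  (Y=1, W=1, Z=0, X=0) weight 1/90
  (Y=1, W=1, Z=1, X=0) weight 1/90
  (Y=2, W=1, Z=0, X=0) weight 1/70
  (Y=2, W=1, Z=1, X=0) weight 1/70
Group by Y:
  weight(Y=1) = 1/45
  weight(Y=2) = 1/35
Total weight = 1/45 + 1/35 = 16/315
P(Y=1 | obs) = 1/45 / 16/315 = 7/16
P(Y=2 | obs) = 1/35 / 16/315 = 9/16
argmax = 2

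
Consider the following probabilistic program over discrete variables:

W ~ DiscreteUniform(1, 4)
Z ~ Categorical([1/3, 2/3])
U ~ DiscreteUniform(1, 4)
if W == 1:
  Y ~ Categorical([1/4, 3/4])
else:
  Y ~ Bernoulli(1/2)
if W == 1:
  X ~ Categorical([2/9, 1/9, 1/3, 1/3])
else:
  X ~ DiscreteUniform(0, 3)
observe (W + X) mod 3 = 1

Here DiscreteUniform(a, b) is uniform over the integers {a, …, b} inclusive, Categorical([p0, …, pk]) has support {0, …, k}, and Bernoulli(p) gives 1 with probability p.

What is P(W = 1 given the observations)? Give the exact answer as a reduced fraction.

Enumerate traces; 96 have nonzero weight after conditioning:
  (W=1, Z=0, U=1, Y=0, X=0) weight 1/864
  (W=1, Z=0, U=1, Y=0, X=3) weight 1/576
  (W=1, Z=0, U=1, Y=1, X=0) weight 1/288
  (W=1, Z=0, U=1, Y=1, X=3) weight 1/192
  (W=1, Z=0, U=2, Y=0, X=0) weight 1/864
  (W=1, Z=0, U=2, Y=0, X=3) weight 1/576
  (W=1, Z=0, U=2, Y=1, X=0) weight 1/288
  (W=1, Z=0, U=2, Y=1, X=3) weight 1/192
  (W=2, Z=0, U=1, Y=0, X=2) weight 1/384
  (W=3, Z=0, U=1, Y=0, X=1) weight 1/384
  … 86 more
Group by W:
  weight(W=1) = 5/36
  weight(W=2) = 1/16
  weight(W=3) = 1/16
  weight(W=4) = 1/8
Total weight = 5/36 + 1/16 + 1/16 + 1/8 = 7/18
P(W=1 | obs) = 5/36 / 7/18 = 5/14
P(W=2 | obs) = 1/16 / 7/18 = 9/56
P(W=3 | obs) = 1/16 / 7/18 = 9/56
P(W=4 | obs) = 1/8 / 7/18 = 9/28

P(W = 1 | obs) = 5/14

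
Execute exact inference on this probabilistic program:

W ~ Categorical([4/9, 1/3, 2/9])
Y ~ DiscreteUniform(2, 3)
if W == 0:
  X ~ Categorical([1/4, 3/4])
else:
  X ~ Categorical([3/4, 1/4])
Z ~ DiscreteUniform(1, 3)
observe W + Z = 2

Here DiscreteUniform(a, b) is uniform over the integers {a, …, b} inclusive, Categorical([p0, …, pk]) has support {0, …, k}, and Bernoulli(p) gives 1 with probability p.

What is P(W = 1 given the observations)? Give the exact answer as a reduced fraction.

Enumerate traces; 8 have nonzero weight after conditioning:
  (W=0, Y=2, X=0, Z=2) weight 1/54
  (W=0, Y=2, X=1, Z=2) weight 1/18
  (W=0, Y=3, X=0, Z=2) weight 1/54
  (W=0, Y=3, X=1, Z=2) weight 1/18
  (W=1, Y=2, X=0, Z=1) weight 1/24
  (W=1, Y=2, X=1, Z=1) weight 1/72
  (W=1, Y=3, X=0, Z=1) weight 1/24
  (W=1, Y=3, X=1, Z=1) weight 1/72
Group by W:
  weight(W=0) = 4/27
  weight(W=1) = 1/9
Total weight = 4/27 + 1/9 = 7/27
P(W=0 | obs) = 4/27 / 7/27 = 4/7
P(W=1 | obs) = 1/9 / 7/27 = 3/7

P(W = 1 | obs) = 3/7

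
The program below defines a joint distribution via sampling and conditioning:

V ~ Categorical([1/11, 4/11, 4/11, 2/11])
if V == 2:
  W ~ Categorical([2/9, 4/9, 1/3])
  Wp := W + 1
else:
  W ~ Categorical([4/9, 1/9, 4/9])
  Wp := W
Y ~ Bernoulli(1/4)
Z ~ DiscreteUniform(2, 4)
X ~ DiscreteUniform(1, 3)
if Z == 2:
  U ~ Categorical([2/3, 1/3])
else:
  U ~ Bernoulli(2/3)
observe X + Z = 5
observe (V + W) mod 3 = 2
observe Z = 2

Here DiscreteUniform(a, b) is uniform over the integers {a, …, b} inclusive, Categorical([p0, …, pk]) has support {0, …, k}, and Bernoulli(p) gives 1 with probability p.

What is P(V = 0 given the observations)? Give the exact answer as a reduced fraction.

Enumerate traces; 16 have nonzero weight after conditioning:
  (V=0, W=2, Y=0, Z=2, X=3, U=0) weight 2/891
  (V=0, W=2, Y=0, Z=2, X=3, U=1) weight 1/891
  (V=0, W=2, Y=1, Z=2, X=3, U=0) weight 2/2673
  (V=0, W=2, Y=1, Z=2, X=3, U=1) weight 1/2673
  (V=1, W=1, Y=0, Z=2, X=3, U=0) weight 2/891
  (V=1, W=1, Y=0, Z=2, X=3, U=1) weight 1/891
  (V=1, W=1, Y=1, Z=2, X=3, U=0) weight 2/2673
  (V=1, W=1, Y=1, Z=2, X=3, U=1) weight 1/2673
  (V=2, W=0, Y=0, Z=2, X=3, U=0) weight 4/891
  (V=3, W=2, Y=0, Z=2, X=3, U=0) weight 4/891
  … 6 more
Group by V:
  weight(V=0) = 4/891
  weight(V=1) = 4/891
  weight(V=2) = 8/891
  weight(V=3) = 8/891
Total weight = 4/891 + 4/891 + 8/891 + 8/891 = 8/297
P(V=0 | obs) = 4/891 / 8/297 = 1/6
P(V=1 | obs) = 4/891 / 8/297 = 1/6
P(V=2 | obs) = 8/891 / 8/297 = 1/3
P(V=3 | obs) = 8/891 / 8/297 = 1/3

P(V = 0 | obs) = 1/6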